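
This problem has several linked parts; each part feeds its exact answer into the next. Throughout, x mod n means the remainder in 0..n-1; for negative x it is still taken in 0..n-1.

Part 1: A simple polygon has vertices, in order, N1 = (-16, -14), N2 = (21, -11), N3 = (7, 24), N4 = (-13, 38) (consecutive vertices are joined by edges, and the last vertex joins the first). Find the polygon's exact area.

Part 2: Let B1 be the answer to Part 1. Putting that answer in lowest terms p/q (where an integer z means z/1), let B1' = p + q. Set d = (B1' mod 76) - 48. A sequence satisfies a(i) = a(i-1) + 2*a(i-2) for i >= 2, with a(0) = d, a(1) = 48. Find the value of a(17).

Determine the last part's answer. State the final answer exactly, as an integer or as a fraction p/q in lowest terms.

2839898

Part 1: cross terms: (-16*-11 - 21*-14)=470, (21*24 - 7*-11)=581, (7*38 - -13*24)=578, (-13*-14 - -16*38)=790; twice the area = |2419| = 2419; area = 2419/2; answer 2419/2
Part 2: B1 = 2419/2; threaded value p + q = 2421; d = 17; a(2) = 1*(48) + 2*(17) = 82; iterating: a(2)=82, a(3)=178, a(4)=342, a(5)=698, a(6)=1382, a(7)=2778, a(8)=5542, a(9)=11098, a(10)=22182, a(11)=44378, a(12)=88742, a(13)=177498, a(14)=354982, a(15)=709978, a(16)=1419942, a(17)=2839898; answer 2839898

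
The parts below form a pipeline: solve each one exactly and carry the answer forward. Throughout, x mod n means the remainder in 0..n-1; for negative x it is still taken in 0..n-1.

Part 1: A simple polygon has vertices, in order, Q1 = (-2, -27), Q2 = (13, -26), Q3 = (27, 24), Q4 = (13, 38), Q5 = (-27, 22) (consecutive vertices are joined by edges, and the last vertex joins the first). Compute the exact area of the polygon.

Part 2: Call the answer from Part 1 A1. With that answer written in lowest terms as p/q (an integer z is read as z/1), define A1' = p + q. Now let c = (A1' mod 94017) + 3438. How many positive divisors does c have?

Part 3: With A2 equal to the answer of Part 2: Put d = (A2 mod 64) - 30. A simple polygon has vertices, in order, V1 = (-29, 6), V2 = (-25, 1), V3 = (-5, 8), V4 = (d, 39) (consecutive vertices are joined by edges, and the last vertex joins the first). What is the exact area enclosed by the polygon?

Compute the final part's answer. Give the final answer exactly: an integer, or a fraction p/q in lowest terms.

455

Part 1: cross terms: (-2*-26 - 13*-27)=403, (13*24 - 27*-26)=1014, (27*38 - 13*24)=714, (13*22 - -27*38)=1312, (-27*-27 - -2*22)=773; twice the area = |4216| = 4216; area = 2108; answer 2108
Part 2: A1 = 2108; threaded value p + q = 2109; c = 5547; 5547 = 3 * 43^2; number of divisors = (1+1) * (2+1) = 6; answer 6
Part 3: A2 = 6; d = -24; cross terms: (-29*1 - -25*6)=121, (-25*8 - -5*1)=-195, (-5*39 - -24*8)=-3, (-24*6 - -29*39)=987; twice the area = |910| = 910; area = 455; answer 455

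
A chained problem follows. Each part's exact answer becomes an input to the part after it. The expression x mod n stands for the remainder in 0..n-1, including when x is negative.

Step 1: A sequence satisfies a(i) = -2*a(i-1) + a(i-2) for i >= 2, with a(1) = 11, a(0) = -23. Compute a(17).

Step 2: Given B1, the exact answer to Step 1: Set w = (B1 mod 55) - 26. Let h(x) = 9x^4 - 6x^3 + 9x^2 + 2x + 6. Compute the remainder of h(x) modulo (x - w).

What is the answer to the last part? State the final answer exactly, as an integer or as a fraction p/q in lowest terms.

Step 1: a(2) = -2*(11) + 1*(-23) = -45; iterating: a(2)=-45, a(3)=101, a(4)=-247, a(5)=595, a(6)=-1437, a(7)=3469, a(8)=-8375, a(9)=20219, a(10)=-48813, a(11)=117845, a(12)=-284503, a(13)=686851, a(14)=-1658205, a(15)=4003261, a(16)=-9664727, a(17)=23332715; answer 23332715
Step 2: B1 = 23332715; w = -16; remainder = value at the root: 9*(-16)^4 - 6*(-16)^3 + 9*(-16)^2 + 2*(-16)^1 + 6 = (589824) + (24576) + (2304) + (-32) + (6) = 616678; answer 616678

616678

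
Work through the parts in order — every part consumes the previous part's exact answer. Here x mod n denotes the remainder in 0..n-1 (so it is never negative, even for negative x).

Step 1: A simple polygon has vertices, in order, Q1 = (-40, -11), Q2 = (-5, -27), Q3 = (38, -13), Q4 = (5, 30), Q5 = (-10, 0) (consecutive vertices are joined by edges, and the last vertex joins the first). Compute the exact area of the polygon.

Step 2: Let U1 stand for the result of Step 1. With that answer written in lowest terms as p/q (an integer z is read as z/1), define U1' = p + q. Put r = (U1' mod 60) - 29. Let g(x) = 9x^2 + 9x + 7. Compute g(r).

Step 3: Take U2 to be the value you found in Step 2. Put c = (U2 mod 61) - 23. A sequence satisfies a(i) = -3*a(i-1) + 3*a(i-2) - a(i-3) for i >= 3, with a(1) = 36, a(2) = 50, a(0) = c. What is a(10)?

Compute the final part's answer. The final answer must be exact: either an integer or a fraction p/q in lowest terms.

Step 1: cross terms: (-40*-27 - -5*-11)=1025, (-5*-13 - 38*-27)=1091, (38*30 - 5*-13)=1205, (5*0 - -10*30)=300, (-10*-11 - -40*0)=110; twice the area = |3731| = 3731; area = 3731/2; answer 3731/2
Step 2: U1 = 3731/2; threaded value p + q = 3733; r = -16; 9*(-16)^2 + 9*(-16)^1 + 7 = (2304) + (-144) + (7) = 2167; answer 2167
Step 3: U2 = 2167; c = 9; a(3) = -3*(50) + 3*(36) - 1*(9) = -51; iterating: a(3)=-51, a(4)=267, a(5)=-1004, a(6)=3864, a(7)=-14871, a(8)=57209, a(9)=-220104, a(10)=846810; answer 846810

846810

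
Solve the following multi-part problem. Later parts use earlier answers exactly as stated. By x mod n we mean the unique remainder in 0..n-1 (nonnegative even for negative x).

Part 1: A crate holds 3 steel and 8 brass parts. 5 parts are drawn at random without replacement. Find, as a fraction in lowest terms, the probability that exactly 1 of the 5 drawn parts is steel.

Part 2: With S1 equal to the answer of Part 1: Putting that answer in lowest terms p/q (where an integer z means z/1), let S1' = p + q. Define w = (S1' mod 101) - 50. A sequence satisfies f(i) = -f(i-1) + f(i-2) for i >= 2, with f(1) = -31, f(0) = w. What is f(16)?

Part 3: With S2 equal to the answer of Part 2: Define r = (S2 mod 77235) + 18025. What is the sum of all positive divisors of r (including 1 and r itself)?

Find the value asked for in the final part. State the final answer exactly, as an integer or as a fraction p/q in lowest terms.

Part 1: total draws C(11,5) = 462; favorable C(3,1)*C(8,4) = 210; P = 5/11; answer 5/11
Part 2: S1 = 5/11; threaded value p + q = 16; w = -34; f(2) = -1*(-31) + 1*(-34) = -3; iterating: f(2)=-3, f(3)=-28, f(4)=25, f(5)=-53, f(6)=78, f(7)=-131, f(8)=209, f(9)=-340, f(10)=549, f(11)=-889, f(12)=1438, f(13)=-2327, f(14)=3765, f(15)=-6092, f(16)=9857; answer 9857
Part 3: S2 = 9857; r = 27882; 27882 = 2 * 3^2 * 1549; sigma = (1 + 2) * (1 + 3 + 9) * (1 + 1549) = 3 * 13 * 1550 = 60450; answer 60450

60450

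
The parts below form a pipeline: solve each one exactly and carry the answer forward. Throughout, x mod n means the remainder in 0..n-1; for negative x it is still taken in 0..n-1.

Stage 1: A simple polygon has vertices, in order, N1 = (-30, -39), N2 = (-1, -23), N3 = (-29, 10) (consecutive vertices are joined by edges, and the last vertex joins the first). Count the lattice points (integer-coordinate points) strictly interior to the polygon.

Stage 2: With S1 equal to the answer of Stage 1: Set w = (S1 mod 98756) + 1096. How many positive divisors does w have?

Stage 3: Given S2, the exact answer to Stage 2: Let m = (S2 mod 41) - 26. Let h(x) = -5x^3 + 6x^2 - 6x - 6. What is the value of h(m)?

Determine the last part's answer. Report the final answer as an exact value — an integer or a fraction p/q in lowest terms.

31206

Stage 1: cross terms: (-30*-23 - -1*-39)=651, (-1*10 - -29*-23)=-677, (-29*-39 - -30*10)=1431; twice the area = |1405| = 1405; area = 1405/2; boundary points = 1 + 1 + 1 = 3; strictly interior points = area - boundary/2 + 1 = 702; answer 702
Stage 2: S1 = 702; w = 1798; 1798 = 2 * 29 * 31; number of divisors = (1+1) * (1+1) * (1+1) = 8; answer 8
Stage 3: S2 = 8; m = -18; -5*(-18)^3 + 6*(-18)^2 - 6*(-18)^1 - 6 = (29160) + (1944) + (108) + (-6) = 31206; answer 31206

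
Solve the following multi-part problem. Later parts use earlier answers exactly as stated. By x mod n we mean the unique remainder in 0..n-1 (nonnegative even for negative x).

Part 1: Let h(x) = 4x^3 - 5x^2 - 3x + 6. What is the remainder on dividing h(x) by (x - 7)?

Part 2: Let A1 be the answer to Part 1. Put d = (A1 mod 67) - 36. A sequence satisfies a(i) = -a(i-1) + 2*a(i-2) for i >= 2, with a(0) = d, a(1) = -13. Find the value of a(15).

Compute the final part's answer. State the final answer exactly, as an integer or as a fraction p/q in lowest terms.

-185687

Part 1: remainder = value at the root: 4*(7)^3 - 5*(7)^2 - 3*(7)^1 + 6 = (1372) + (-245) + (-21) + (6) = 1112; answer 1112
Part 2: A1 = 1112; d = 4; a(2) = -1*(-13) + 2*(4) = 21; iterating: a(2)=21, a(3)=-47, a(4)=89, a(5)=-183, a(6)=361, a(7)=-727, a(8)=1449, a(9)=-2903, a(10)=5801, a(11)=-11607, a(12)=23209, a(13)=-46423, a(14)=92841, a(15)=-185687; answer -185687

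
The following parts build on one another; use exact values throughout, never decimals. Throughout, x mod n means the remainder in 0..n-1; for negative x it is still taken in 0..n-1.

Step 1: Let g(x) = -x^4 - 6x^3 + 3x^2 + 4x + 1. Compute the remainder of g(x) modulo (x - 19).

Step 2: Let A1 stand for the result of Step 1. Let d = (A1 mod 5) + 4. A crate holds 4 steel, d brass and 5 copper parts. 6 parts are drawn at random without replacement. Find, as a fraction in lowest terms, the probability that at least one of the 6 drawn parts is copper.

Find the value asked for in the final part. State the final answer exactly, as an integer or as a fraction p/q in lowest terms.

422/429

Step 1: remainder = value at the root: -1*(19)^4 - 6*(19)^3 + 3*(19)^2 + 4*(19)^1 + 1 = (-130321) + (-41154) + (1083) + (76) + (1) = -170315; answer -170315
Step 2: A1 = -170315; d = 4; total draws C(13,6) = 1716; complement C(8,6) = 28; favorable 1716 - 28 = 1688; P = 422/429; answer 422/429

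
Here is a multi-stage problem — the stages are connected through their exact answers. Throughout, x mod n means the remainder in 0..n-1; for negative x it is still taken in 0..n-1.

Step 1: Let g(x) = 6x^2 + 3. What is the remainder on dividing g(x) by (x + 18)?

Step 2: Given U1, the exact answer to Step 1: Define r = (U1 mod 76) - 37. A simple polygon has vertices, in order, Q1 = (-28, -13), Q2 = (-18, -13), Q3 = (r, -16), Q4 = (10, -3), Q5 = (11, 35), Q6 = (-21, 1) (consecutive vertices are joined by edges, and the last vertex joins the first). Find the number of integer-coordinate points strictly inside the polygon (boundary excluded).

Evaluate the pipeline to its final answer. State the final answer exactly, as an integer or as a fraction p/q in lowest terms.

1038

Step 1: remainder = value at the root: 6*(-18)^2 + 3 = (1944) + (3) = 1947; answer 1947
Step 2: U1 = 1947; r = 10; cross terms: (-28*-13 - -18*-13)=130, (-18*-16 - 10*-13)=418, (10*-3 - 10*-16)=130, (10*35 - 11*-3)=383, (11*1 - -21*35)=746, (-21*-13 - -28*1)=301; twice the area = |2108| = 2108; area = 1054; boundary points = 10 + 1 + 13 + 1 + 2 + 7 = 34; strictly interior points = area - boundary/2 + 1 = 1038; answer 1038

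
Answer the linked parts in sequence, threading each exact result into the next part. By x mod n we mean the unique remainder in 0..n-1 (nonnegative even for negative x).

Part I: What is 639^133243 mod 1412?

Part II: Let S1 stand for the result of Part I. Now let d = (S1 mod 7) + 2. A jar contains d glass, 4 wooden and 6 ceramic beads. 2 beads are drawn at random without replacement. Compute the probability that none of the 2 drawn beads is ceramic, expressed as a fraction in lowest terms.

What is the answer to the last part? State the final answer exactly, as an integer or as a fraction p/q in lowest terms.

12/35

Part I: squarings mod 1412: 639^1=639, 639^2=253, 639^4=469, 639^8=1101, 639^16=705, 639^32=1, 639^64=1, 639^128=1, 639^256=1, 639^512=1, 639^1024=1, 639^2048=1, 639^4096=1, 639^8192=1, 639^16384=1, 639^32768=1, 639^65536=1, 639^131072=1; 639^133243 = 639^1 * 639^2 * 639^8 * 639^16 * 639^32 * 639^64 * 639^2048 * 639^131072 = 647 (mod 1412); answer 647
Part II: S1 = 647; d = 5; total draws C(15,2) = 105; favorable C(9,2) = 36; P = 12/35; answer 12/35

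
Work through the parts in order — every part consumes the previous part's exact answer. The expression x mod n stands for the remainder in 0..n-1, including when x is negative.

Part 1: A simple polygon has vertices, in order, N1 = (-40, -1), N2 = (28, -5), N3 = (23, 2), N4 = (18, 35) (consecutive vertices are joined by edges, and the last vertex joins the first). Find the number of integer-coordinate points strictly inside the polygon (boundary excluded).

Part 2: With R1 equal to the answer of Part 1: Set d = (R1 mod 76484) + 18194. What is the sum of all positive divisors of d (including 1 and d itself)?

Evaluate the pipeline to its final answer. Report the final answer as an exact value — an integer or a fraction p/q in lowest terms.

Part 1: cross terms: (-40*-5 - 28*-1)=228, (28*2 - 23*-5)=171, (23*35 - 18*2)=769, (18*-1 - -40*35)=1382; twice the area = |2550| = 2550; area = 1275; boundary points = 4 + 1 + 1 + 2 = 8; strictly interior points = area - boundary/2 + 1 = 1272; answer 1272
Part 2: R1 = 1272; d = 19466; 19466 = 2 * 9733; sigma = (1 + 2) * (1 + 9733) = 3 * 9734 = 29202; answer 29202

29202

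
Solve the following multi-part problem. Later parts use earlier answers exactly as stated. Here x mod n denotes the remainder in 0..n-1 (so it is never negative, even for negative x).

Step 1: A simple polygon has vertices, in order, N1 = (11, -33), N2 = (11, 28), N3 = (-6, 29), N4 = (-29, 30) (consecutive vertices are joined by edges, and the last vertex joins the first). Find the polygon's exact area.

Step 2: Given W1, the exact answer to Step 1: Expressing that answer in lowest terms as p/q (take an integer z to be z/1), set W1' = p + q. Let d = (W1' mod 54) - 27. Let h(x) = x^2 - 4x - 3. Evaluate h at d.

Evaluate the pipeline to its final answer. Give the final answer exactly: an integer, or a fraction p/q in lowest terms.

Step 1: cross terms: (11*28 - 11*-33)=671, (11*29 - -6*28)=487, (-6*30 - -29*29)=661, (-29*-33 - 11*30)=627; twice the area = |2446| = 2446; area = 1223; answer 1223
Step 2: W1 = 1223; threaded value p + q = 1224; d = 9; 1*(9)^2 - 4*(9)^1 - 3 = (81) + (-36) + (-3) = 42; answer 42

42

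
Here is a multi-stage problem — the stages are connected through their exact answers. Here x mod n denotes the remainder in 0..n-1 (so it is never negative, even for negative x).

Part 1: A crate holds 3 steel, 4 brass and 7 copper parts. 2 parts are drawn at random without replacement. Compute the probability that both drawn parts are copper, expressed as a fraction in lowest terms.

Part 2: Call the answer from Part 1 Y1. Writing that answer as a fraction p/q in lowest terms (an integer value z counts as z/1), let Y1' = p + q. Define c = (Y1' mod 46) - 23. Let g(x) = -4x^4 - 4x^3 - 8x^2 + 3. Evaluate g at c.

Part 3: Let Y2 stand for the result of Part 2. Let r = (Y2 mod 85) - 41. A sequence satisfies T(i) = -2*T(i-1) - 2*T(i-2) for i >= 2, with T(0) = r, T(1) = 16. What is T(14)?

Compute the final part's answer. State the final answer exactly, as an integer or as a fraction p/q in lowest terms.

Part 1: total draws C(14,2) = 91; favorable C(7,2) = 21; P = 3/13; answer 3/13
Part 2: Y1 = 3/13; threaded value p + q = 16; c = -7; -4*(-7)^4 - 4*(-7)^3 - 8*(-7)^2 + 3 = (-9604) + (1372) + (-392) + (3) = -8621; answer -8621
Part 3: Y2 = -8621; r = 8; T(2) = -2*(16) - 2*(8) = -48; iterating: T(2)=-48, T(3)=64, T(4)=-32, T(5)=-64, T(6)=192, T(7)=-256, T(8)=128, T(9)=256, T(10)=-768, T(11)=1024, T(12)=-512, T(13)=-1024, T(14)=3072; answer 3072

3072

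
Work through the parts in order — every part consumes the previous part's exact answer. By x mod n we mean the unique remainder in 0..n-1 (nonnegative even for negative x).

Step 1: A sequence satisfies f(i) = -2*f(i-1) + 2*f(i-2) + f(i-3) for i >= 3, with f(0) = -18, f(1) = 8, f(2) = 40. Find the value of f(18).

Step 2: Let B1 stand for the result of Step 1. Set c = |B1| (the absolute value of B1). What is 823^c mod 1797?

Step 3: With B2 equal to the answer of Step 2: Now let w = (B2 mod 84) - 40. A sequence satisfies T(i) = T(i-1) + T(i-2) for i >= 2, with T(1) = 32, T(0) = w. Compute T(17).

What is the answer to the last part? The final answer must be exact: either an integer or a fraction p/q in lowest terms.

51104

Step 1: f(3) = -2*(40) + 2*(8) + 1*(-18) = -82; iterating: f(3)=-82, f(4)=252, f(5)=-628, f(6)=1678, f(7)=-4360, f(8)=11448, f(9)=-29938, f(10)=78412, f(11)=-205252, f(12)=537390, f(13)=-1406872, f(14)=3683272, f(15)=-9642898, f(16)=25245468, f(17)=-66093460, f(18)=173034958; answer 173034958
Step 2: B1 = 173034958; c = 173034958; squarings mod 1797: 823^1=823, 823^2=1657, 823^4=1630, 823^8=934, 823^16=811, 823^32=19, 823^64=361, 823^128=937, 823^256=1033, 823^512=1468, 823^1024=421, 823^2048=1135, 823^4096=1573, 823^8192=1657, 823^16384=1630, 823^32768=934, 823^65536=811, 823^131072=19, 823^262144=361, 823^524288=937, 823^1048576=1033, 823^2097152=1468, 823^4194304=421, 823^8388608=1135, 823^16777216=1573, 823^33554432=1657, 823^67108864=1630, 823^134217728=934; 823^173034958 = 823^2 * 823^4 * 823^8 * 823^64 * 823^128 * 823^256 * 823^1024 * 823^2048 * 823^16384 * 823^1048576 * 823^4194304 * 823^33554432 * 823^134217728 = 1468 (mod 1797); answer 1468
Step 3: B2 = 1468; w = 0; T(2) = 1*(32) + 1*(0) = 32; iterating: T(2)=32, T(3)=64, T(4)=96, T(5)=160, T(6)=256, T(7)=416, T(8)=672, T(9)=1088, T(10)=1760, T(11)=2848, T(12)=4608, T(13)=7456, T(14)=12064, T(15)=19520, T(16)=31584, T(17)=51104; answer 51104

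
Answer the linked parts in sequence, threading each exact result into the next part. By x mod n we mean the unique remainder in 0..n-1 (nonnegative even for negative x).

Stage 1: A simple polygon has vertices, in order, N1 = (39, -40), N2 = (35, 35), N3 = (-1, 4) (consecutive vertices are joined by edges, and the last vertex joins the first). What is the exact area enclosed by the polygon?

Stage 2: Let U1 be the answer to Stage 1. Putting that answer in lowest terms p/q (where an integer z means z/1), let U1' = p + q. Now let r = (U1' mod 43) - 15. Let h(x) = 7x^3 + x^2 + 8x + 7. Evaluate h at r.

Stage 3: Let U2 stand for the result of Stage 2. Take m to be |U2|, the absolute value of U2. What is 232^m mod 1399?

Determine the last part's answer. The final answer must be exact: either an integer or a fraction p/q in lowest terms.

Stage 1: cross terms: (39*35 - 35*-40)=2765, (35*4 - -1*35)=175, (-1*-40 - 39*4)=-116; twice the area = |2824| = 2824; area = 1412; answer 1412
Stage 2: U1 = 1412; threaded value p + q = 1413; r = 22; 7*(22)^3 + 1*(22)^2 + 8*(22)^1 + 7 = (74536) + (484) + (176) + (7) = 75203; answer 75203
Stage 3: U2 = 75203; m = 75203; squarings mod 1399: 232^1=232, 232^2=662, 232^4=357, 232^8=140, 232^16=14, 232^32=196, 232^64=643, 232^128=744, 232^256=931, 232^512=780, 232^1024=1234, 232^2048=644, 232^4096=632, 232^8192=709, 232^16384=440, 232^32768=538, 232^65536=1250; 232^75203 = 232^1 * 232^2 * 232^64 * 232^128 * 232^256 * 232^1024 * 232^8192 * 232^65536 = 746 (mod 1399); answer 746

746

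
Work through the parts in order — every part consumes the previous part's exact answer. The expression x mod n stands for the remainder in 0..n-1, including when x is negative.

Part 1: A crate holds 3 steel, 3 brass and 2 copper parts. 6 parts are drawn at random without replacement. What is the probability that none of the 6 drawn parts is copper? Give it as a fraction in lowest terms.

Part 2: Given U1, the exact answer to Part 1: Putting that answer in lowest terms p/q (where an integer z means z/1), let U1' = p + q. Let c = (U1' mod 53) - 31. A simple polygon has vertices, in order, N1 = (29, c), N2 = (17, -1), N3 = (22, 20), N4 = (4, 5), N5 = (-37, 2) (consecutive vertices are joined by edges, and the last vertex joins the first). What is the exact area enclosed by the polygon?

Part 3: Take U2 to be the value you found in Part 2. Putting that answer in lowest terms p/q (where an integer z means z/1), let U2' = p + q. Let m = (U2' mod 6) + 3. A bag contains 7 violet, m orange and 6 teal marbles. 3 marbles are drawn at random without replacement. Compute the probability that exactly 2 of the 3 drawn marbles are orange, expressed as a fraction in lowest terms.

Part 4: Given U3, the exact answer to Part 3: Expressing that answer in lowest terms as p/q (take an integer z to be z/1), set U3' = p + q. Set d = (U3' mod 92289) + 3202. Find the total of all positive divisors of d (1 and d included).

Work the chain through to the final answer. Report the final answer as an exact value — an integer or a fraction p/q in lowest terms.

3674

Part 1: total draws C(8,6) = 28; favorable C(6,6) = 1; P = 1/28; answer 1/28
Part 2: U1 = 1/28; threaded value p + q = 29; c = -2; cross terms: (29*-1 - 17*-2)=5, (17*20 - 22*-1)=362, (22*5 - 4*20)=30, (4*2 - -37*5)=193, (-37*-2 - 29*2)=16; twice the area = |606| = 606; area = 303; answer 303
Part 3: U2 = 303; threaded value p + q = 304; m = 7; total draws C(20,3) = 1140; favorable C(7,2)*C(13,1) = 273; P = 91/380; answer 91/380
Part 4: U3 = 91/380; threaded value p + q = 471; d = 3673; 3673 is prime, so its only divisors are 1 and 3673; sigma = 1 + 3673 = 3674; answer 3674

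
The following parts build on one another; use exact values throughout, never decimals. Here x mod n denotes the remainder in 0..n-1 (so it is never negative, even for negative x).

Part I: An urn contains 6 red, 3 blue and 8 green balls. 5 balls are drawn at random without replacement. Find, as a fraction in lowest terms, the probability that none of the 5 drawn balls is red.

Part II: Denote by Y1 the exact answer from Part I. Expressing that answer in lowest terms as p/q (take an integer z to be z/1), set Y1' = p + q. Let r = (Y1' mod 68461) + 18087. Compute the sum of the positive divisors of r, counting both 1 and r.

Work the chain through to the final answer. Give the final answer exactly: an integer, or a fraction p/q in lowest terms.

Part I: total draws C(17,5) = 6188; favorable C(11,5) = 462; P = 33/442; answer 33/442
Part II: Y1 = 33/442; threaded value p + q = 475; r = 18562; 18562 = 2 * 9281; sigma = (1 + 2) * (1 + 9281) = 3 * 9282 = 27846; answer 27846

27846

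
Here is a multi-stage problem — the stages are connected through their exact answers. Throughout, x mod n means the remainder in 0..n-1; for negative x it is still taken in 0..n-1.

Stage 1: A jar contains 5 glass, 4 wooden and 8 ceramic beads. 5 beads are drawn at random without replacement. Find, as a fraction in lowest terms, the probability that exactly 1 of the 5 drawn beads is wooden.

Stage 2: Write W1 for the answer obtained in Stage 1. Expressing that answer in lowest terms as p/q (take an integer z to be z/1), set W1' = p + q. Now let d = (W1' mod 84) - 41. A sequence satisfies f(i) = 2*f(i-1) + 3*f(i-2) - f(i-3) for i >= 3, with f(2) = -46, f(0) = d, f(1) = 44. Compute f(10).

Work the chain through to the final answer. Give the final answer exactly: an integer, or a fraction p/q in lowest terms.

24809

Stage 1: total draws C(17,5) = 6188; favorable C(4,1)*C(13,4) = 2860; P = 55/119; answer 55/119
Stage 2: W1 = 55/119; threaded value p + q = 174; d = -35; f(3) = 2*(-46) + 3*(44) - 1*(-35) = 75; iterating: f(3)=75, f(4)=-32, f(5)=207, f(6)=243, f(7)=1139, f(8)=2800, f(9)=8774, f(10)=24809; answer 24809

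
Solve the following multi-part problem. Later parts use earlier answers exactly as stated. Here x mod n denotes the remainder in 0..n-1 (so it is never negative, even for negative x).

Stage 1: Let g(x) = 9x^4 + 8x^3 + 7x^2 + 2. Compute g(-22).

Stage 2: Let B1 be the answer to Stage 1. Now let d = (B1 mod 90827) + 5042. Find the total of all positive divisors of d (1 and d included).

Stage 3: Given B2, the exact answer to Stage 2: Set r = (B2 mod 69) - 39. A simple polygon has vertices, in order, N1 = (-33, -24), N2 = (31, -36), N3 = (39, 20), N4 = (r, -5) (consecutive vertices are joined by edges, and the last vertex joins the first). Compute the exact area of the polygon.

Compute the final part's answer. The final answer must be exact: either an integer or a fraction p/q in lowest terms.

1798

Stage 1: 9*(-22)^4 + 8*(-22)^3 + 7*(-22)^2 + 2 = (2108304) + (-85184) + (3388) + (2) = 2026510; answer 2026510
Stage 2: B1 = 2026510; d = 33358; 33358 = 2 * 13 * 1283; sigma = (1 + 2) * (1 + 13) * (1 + 1283) = 3 * 14 * 1284 = 53928; answer 53928
Stage 3: B2 = 53928; r = 0; cross terms: (-33*-36 - 31*-24)=1932, (31*20 - 39*-36)=2024, (39*-5 - 0*20)=-195, (0*-24 - -33*-5)=-165; twice the area = |3596| = 3596; area = 1798; answer 1798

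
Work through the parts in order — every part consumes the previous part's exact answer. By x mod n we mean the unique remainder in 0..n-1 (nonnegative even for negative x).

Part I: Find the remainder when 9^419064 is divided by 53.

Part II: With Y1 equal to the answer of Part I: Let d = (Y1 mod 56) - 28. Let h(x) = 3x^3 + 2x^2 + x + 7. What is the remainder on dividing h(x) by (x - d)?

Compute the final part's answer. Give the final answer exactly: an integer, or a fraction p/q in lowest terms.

Part I: squarings mod 53: 9^1=9, 9^2=28, 9^4=42, 9^8=15, 9^16=13, 9^32=10, 9^64=47, 9^128=36, 9^256=24, 9^512=46, 9^1024=49, 9^2048=16, 9^4096=44, 9^8192=28, 9^16384=42, 9^32768=15, 9^65536=13, 9^131072=10, 9^262144=47; 9^419064 = 9^8 * 9^16 * 9^32 * 9^64 * 9^128 * 9^1024 * 9^8192 * 9^16384 * 9^131072 * 9^262144 = 24 (mod 53); answer 24
Part II: Y1 = 24; d = -4; remainder = value at the root: 3*(-4)^3 + 2*(-4)^2 + 1*(-4)^1 + 7 = (-192) + (32) + (-4) + (7) = -157; answer -157

-157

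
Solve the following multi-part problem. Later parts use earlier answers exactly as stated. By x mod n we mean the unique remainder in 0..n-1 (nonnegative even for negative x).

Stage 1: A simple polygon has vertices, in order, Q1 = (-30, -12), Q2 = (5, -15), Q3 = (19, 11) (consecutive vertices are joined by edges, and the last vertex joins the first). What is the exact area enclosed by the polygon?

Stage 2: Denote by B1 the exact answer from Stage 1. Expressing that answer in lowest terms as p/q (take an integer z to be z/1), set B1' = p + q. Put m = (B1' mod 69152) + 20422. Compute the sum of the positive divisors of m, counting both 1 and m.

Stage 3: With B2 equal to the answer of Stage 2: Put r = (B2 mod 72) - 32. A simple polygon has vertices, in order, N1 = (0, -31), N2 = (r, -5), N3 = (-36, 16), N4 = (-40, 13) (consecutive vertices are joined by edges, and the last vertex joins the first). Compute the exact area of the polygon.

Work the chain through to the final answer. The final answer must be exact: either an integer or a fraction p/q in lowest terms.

334

Stage 1: cross terms: (-30*-15 - 5*-12)=510, (5*11 - 19*-15)=340, (19*-12 - -30*11)=102; twice the area = |952| = 952; area = 476; answer 476
Stage 2: B1 = 476; threaded value p + q = 477; m = 20899; 20899 is prime, so its only divisors are 1 and 20899; sigma = 1 + 20899 = 20900; answer 20900
Stage 3: B2 = 20900; r = -12; cross terms: (0*-5 - -12*-31)=-372, (-12*16 - -36*-5)=-372, (-36*13 - -40*16)=172, (-40*-31 - 0*13)=1240; twice the area = |668| = 668; area = 334; answer 334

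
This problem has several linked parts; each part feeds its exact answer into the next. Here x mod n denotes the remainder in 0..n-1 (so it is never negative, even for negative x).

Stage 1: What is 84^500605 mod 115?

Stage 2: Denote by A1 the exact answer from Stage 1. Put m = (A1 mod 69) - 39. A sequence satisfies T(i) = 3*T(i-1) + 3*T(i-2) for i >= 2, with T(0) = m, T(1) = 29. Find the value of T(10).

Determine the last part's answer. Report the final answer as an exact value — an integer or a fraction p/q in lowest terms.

810405

Stage 1: squarings mod 115: 84^1=84, 84^2=41, 84^4=71, 84^8=96, 84^16=16, 84^32=26, 84^64=101, 84^128=81, 84^256=6, 84^512=36, 84^1024=31, 84^2048=41, 84^4096=71, 84^8192=96, 84^16384=16, 84^32768=26, 84^65536=101, 84^131072=81, 84^262144=6; 84^500605 = 84^1 * 84^4 * 84^8 * 84^16 * 84^32 * 84^64 * 84^256 * 84^512 * 84^8192 * 84^32768 * 84^65536 * 84^131072 * 84^262144 = 79 (mod 115); answer 79
Stage 2: A1 = 79; m = -29; T(2) = 3*(29) + 3*(-29) = 0; iterating: T(2)=0, T(3)=87, T(4)=261, T(5)=1044, T(6)=3915, T(7)=14877, T(8)=56376, T(9)=213759, T(10)=810405; answer 810405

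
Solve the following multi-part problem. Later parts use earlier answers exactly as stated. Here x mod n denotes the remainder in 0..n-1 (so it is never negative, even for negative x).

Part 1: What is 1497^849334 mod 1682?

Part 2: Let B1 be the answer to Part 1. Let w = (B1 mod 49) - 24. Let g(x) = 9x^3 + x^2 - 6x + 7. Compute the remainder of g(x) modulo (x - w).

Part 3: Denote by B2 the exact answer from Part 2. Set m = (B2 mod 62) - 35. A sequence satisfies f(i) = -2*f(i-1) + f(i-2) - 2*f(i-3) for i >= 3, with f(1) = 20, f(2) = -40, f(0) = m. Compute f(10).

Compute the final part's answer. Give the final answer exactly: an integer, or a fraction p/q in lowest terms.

Part 1: squarings mod 1682: 1497^1=1497, 1497^2=585, 1497^4=779, 1497^8=1321, 1497^16=807, 1497^32=315, 1497^64=1669, 1497^128=169, 1497^256=1649, 1497^512=1089, 1497^1024=111, 1497^2048=547, 1497^4096=1495, 1497^8192=1329, 1497^16384=141, 1497^32768=1379, 1497^65536=981, 1497^131072=257, 1497^262144=451, 1497^524288=1561; 1497^849334 = 1497^2 * 1497^4 * 1497^16 * 1497^32 * 1497^128 * 1497^256 * 1497^1024 * 1497^4096 * 1497^8192 * 1497^16384 * 1497^32768 * 1497^262144 * 1497^524288 = 1559 (mod 1682); answer 1559
Part 2: B1 = 1559; w = 16; remainder = value at the root: 9*(16)^3 + 1*(16)^2 - 6*(16)^1 + 7 = (36864) + (256) + (-96) + (7) = 37031; answer 37031
Part 3: B2 = 37031; m = -18; f(3) = -2*(-40) + 1*(20) - 2*(-18) = 136; iterating: f(3)=136, f(4)=-352, f(5)=920, f(6)=-2464, f(7)=6552, f(8)=-17408, f(9)=46296, f(10)=-123104; answer -123104

-123104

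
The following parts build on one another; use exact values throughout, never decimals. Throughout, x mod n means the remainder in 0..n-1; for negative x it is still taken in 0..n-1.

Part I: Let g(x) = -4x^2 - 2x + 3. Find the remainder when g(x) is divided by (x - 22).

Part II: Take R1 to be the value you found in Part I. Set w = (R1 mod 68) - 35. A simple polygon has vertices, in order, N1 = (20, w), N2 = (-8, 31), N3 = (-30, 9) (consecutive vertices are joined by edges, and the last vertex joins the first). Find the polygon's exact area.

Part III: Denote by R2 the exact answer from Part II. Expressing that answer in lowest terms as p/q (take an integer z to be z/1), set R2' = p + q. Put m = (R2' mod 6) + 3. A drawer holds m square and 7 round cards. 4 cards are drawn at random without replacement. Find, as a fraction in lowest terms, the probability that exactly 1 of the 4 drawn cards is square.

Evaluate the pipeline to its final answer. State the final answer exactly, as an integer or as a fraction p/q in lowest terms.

Part I: remainder = value at the root: -4*(22)^2 - 2*(22)^1 + 3 = (-1936) + (-44) + (3) = -1977; answer -1977
Part II: R1 = -1977; w = 28; cross terms: (20*31 - -8*28)=844, (-8*9 - -30*31)=858, (-30*28 - 20*9)=-1020; twice the area = |682| = 682; area = 341; answer 341
Part III: R2 = 341; threaded value p + q = 342; m = 3; total draws C(10,4) = 210; favorable C(3,1)*C(7,3) = 105; P = 1/2; answer 1/2

1/2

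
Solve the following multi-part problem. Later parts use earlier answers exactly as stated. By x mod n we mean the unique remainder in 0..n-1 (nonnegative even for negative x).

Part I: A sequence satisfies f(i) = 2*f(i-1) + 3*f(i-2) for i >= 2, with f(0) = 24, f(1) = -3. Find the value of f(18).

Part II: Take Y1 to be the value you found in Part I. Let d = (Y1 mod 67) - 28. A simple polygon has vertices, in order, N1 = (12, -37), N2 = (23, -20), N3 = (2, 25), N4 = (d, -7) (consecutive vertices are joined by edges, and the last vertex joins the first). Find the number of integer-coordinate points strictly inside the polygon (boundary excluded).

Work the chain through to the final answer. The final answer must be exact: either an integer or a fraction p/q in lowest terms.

372

Part I: f(2) = 2*(-3) + 3*(24) = 66; iterating: f(2)=66, f(3)=123, f(4)=444, f(5)=1257, f(6)=3846, f(7)=11463, f(8)=34464, f(9)=103317, f(10)=310026, f(11)=930003, f(12)=2790084, f(13)=8370177, f(14)=25110606, f(15)=75331743, f(16)=225995304, f(17)=677985837, f(18)=2033957586; answer 2033957586
Part II: Y1 = 2033957586; d = 33; cross terms: (12*-20 - 23*-37)=611, (23*25 - 2*-20)=615, (2*-7 - 33*25)=-839, (33*-37 - 12*-7)=-1137; twice the area = |-750| = 750; area = 375; boundary points = 1 + 3 + 1 + 3 = 8; strictly interior points = area - boundary/2 + 1 = 372; answer 372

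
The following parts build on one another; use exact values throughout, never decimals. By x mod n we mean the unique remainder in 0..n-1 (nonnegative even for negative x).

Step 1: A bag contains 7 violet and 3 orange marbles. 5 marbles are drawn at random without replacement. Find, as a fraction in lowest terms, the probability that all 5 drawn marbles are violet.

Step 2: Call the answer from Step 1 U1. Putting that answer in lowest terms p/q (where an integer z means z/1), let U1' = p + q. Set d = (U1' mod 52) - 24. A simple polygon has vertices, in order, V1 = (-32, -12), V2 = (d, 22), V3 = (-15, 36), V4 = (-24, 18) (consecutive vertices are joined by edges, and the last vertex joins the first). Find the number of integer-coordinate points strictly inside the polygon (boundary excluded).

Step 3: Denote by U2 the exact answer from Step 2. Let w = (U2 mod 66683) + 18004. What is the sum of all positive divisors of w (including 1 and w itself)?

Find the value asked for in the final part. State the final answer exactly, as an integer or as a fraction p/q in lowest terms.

42672

Step 1: total draws C(10,5) = 252; favorable C(7,5) = 21; P = 1/12; answer 1/12
Step 2: U1 = 1/12; threaded value p + q = 13; d = -11; cross terms: (-32*22 - -11*-12)=-836, (-11*36 - -15*22)=-66, (-15*18 - -24*36)=594, (-24*-12 - -32*18)=864; twice the area = |556| = 556; area = 278; boundary points = 1 + 2 + 9 + 2 = 14; strictly interior points = area - boundary/2 + 1 = 272; answer 272
Step 3: U2 = 272; w = 18276; 18276 = 2^2 * 3 * 1523; sigma = (1 + 2 + 4) * (1 + 3) * (1 + 1523) = 7 * 4 * 1524 = 42672; answer 42672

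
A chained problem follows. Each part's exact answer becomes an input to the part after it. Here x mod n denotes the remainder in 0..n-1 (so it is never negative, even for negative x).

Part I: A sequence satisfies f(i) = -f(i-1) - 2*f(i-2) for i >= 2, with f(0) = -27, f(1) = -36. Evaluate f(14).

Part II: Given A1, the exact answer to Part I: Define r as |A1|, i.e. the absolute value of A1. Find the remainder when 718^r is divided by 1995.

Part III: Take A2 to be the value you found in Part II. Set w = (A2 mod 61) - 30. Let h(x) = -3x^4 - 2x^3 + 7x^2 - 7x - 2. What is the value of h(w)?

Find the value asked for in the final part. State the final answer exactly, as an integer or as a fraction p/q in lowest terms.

-963482

Part I: f(2) = -1*(-36) - 2*(-27) = 90; iterating: f(2)=90, f(3)=-18, f(4)=-162, f(5)=198, f(6)=126, f(7)=-522, f(8)=270, f(9)=774, f(10)=-1314, f(11)=-234, f(12)=2862, f(13)=-2394, f(14)=-3330; answer -3330
Part II: A1 = -3330; r = 3330; squarings mod 1995: 718^1=718, 718^2=814, 718^4=256, 718^8=1696, 718^16=1621, 718^32=226, 718^64=1201, 718^128=16, 718^256=256, 718^512=1696, 718^1024=1621, 718^2048=226; 718^3330 = 718^2 * 718^256 * 718^1024 * 718^2048 = 799 (mod 1995); answer 799
Part III: A2 = 799; w = -24; -3*(-24)^4 - 2*(-24)^3 + 7*(-24)^2 - 7*(-24)^1 - 2 = (-995328) + (27648) + (4032) + (168) + (-2) = -963482; answer -963482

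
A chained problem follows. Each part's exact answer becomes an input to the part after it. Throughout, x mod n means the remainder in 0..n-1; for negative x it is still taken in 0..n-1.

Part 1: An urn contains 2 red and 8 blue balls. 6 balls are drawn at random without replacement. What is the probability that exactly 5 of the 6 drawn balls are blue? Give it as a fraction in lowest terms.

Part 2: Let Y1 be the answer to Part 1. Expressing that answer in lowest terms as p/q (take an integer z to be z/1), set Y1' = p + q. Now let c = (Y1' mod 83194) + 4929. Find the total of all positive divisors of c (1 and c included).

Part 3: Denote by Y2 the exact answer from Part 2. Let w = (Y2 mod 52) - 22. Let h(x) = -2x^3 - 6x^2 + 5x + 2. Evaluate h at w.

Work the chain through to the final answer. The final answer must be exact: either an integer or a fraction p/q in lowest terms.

-24088

Part 1: total draws C(10,6) = 210; favorable C(8,5)*C(2,1) = 112; P = 8/15; answer 8/15
Part 2: Y1 = 8/15; threaded value p + q = 23; c = 4952; 4952 = 2^3 * 619; sigma = (1 + 2 + 4 + 8) * (1 + 619) = 15 * 620 = 9300; answer 9300
Part 3: Y2 = 9300; w = 22; -2*(22)^3 - 6*(22)^2 + 5*(22)^1 + 2 = (-21296) + (-2904) + (110) + (2) = -24088; answer -24088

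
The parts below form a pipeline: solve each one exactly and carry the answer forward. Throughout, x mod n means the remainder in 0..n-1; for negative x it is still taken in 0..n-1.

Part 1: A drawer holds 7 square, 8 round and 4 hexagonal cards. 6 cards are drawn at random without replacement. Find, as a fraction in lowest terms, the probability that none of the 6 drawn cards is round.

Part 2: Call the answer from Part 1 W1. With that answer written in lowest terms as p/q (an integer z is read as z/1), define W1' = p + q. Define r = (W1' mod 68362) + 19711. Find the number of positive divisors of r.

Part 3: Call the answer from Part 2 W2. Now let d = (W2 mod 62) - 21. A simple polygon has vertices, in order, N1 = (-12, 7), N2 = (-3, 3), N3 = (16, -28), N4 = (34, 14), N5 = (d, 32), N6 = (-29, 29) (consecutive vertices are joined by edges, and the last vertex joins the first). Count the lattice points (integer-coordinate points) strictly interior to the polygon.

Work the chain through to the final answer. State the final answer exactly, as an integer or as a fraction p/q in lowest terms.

Part 1: total draws C(19,6) = 27132; favorable C(11,6) = 462; P = 11/646; answer 11/646
Part 2: W1 = 11/646; threaded value p + q = 657; r = 20368; 20368 = 2^4 * 19 * 67; number of divisors = (4+1) * (1+1) * (1+1) = 20; answer 20
Part 3: W2 = 20; d = -1; cross terms: (-12*3 - -3*7)=-15, (-3*-28 - 16*3)=36, (16*14 - 34*-28)=1176, (34*32 - -1*14)=1102, (-1*29 - -29*32)=899, (-29*7 - -12*29)=145; twice the area = |3343| = 3343; area = 3343/2; boundary points = 1 + 1 + 6 + 1 + 1 + 1 = 11; strictly interior points = area - boundary/2 + 1 = 1667; answer 1667

1667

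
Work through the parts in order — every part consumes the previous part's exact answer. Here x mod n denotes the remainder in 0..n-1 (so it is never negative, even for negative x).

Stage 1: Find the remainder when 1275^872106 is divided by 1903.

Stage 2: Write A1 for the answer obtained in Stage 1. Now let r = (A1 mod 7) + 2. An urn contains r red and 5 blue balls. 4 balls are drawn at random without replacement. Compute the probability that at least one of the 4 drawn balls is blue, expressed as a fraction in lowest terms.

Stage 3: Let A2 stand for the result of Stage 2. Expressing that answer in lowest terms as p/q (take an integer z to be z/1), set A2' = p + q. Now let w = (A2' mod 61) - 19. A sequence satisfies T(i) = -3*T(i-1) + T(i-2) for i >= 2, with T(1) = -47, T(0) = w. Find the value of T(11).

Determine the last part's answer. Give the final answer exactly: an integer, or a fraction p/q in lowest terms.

Stage 1: squarings mod 1903: 1275^1=1275, 1275^2=463, 1275^4=1233, 1275^8=1695, 1275^16=1398, 1275^32=23, 1275^64=529, 1275^128=100, 1275^256=485, 1275^512=1156, 1275^1024=430, 1275^2048=309, 1275^4096=331, 1275^8192=1090, 1275^16384=628, 1275^32768=463, 1275^65536=1233, 1275^131072=1695, 1275^262144=1398, 1275^524288=23; 1275^872106 = 1275^2 * 1275^8 * 1275^32 * 1275^128 * 1275^512 * 1275^1024 * 1275^2048 * 1275^16384 * 1275^65536 * 1275^262144 * 1275^524288 = 1343 (mod 1903); answer 1343
Stage 2: A1 = 1343; r = 8; total draws C(13,4) = 715; complement C(8,4) = 70; favorable 715 - 70 = 645; P = 129/143; answer 129/143
Stage 3: A2 = 129/143; threaded value p + q = 272; w = 9; T(2) = -3*(-47) + 1*(9) = 150; iterating: T(2)=150, T(3)=-497, T(4)=1641, T(5)=-5420, T(6)=17901, T(7)=-59123, T(8)=195270, T(9)=-644933, T(10)=2130069, T(11)=-7035140; answer -7035140

-7035140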